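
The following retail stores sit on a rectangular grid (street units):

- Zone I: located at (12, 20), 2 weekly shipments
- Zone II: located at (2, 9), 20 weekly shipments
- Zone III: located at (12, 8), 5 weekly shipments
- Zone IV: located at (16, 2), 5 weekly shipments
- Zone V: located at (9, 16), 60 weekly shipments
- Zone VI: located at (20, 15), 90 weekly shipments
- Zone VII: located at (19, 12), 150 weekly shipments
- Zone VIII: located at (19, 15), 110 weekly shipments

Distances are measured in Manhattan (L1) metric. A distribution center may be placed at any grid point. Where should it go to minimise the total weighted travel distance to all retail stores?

(19, 15)

Manhattan distance separates: Σwᵢ(|x−xᵢ|+|y−yᵢ|) = Σwᵢ|x−xᵢ| + Σwᵢ|y−yᵢ|, so x and y are optimised independently as 1-D weighted medians.
Total weight W = 442; half = 221.
x-coordinate, sorted with cumulative weight:
  x=2 (Zone II, w=20) cum 20
  x=9 (Zone V, w=60) cum 80
  x=12 (Zone I, w=2) cum 82
  x=12 (Zone III, w=5) cum 87
  x=16 (Zone IV, w=5) cum 92
  x=19 (Zone VII, w=150) cum 242  ← median
  x=19 (Zone VIII, w=110) cum 352
  x=20 (Zone VI, w=90) cum 442
⇒ x* = 19
y-coordinate, sorted with cumulative weight:
  y=2 (Zone IV, w=5) cum 5
  y=8 (Zone III, w=5) cum 10
  y=9 (Zone II, w=20) cum 30
  y=12 (Zone VII, w=150) cum 180
  y=15 (Zone VI, w=90) cum 270  ← median
  y=15 (Zone VIII, w=110) cum 380
  y=16 (Zone V, w=60) cum 440
  y=20 (Zone I, w=2) cum 442
⇒ y* = 15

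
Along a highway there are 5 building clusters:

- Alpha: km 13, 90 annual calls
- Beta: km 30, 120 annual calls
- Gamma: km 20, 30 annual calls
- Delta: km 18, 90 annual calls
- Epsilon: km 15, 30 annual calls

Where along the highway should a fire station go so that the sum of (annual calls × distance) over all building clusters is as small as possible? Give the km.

x = 18

For a sum of weighted absolute distances on a line, the optimum is the weighted median (not the mean). Total weight W = 360; half-weight = 180.
Sort by position and accumulate weight:
  km 13 (Alpha, w=90) → cum 90
  km 15 (Epsilon, w=30) → cum 120
  km 18 (Delta, w=90) → cum 210  ≥ 180 → median here
  km 20 (Gamma, w=30) → cum 240
  km 30 (Beta, w=120) → cum 360
Optimal location: km 18.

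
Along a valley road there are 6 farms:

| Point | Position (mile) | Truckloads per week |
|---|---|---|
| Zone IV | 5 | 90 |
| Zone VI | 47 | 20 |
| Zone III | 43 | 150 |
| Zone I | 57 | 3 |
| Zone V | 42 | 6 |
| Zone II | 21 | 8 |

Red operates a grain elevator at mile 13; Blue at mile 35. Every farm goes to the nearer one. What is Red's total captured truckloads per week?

The indifferent point is the midpoint (13+35)/2 = 24; farms left of it (closer to Red at 13) go to Red, those right go to Blue.
  Zone IV at 5 (w=90) → Red
  Zone II at 21 (w=8) → Red
  Zone V at 42 (w=6) → Blue
  Zone III at 43 (w=150) → Blue
  Zone VI at 47 (w=20) → Blue
  Zone I at 57 (w=3) → Blue
Red captures 98; Blue captures 179.

98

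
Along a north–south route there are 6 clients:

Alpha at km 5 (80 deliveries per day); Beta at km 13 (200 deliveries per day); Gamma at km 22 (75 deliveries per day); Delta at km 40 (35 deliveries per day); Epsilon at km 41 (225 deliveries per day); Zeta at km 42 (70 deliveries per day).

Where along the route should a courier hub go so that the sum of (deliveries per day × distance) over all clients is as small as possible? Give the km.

For a sum of weighted absolute distances on a line, the optimum is the weighted median (not the mean). Total weight W = 685; half-weight = 342.5.
Sort by position and accumulate weight:
  km 5 (Alpha, w=80) → cum 80
  km 13 (Beta, w=200) → cum 280
  km 22 (Gamma, w=75) → cum 355  ≥ 342.5 → median here
  km 40 (Delta, w=35) → cum 390
  km 41 (Epsilon, w=225) → cum 615
  km 42 (Zeta, w=70) → cum 685
Optimal location: km 22.

x = 22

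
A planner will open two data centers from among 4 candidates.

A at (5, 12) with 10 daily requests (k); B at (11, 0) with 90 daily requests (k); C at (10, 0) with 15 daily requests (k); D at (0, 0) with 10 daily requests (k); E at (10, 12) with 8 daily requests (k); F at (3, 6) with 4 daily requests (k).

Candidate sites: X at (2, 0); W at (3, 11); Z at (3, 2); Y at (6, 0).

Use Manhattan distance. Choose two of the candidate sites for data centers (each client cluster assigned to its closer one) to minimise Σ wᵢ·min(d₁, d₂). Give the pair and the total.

Evaluate every pair (each demand assigned to the nearer of the two):
  {W, Y}: total = 684
  {X, Y}: total = 816
  {Z, Y}: total = 824
  {X, W}: total = 1064
  {W, Z}: total = 1195
  {X, Z}: total = 1222
Best pair: {W, Y} with total 684.

{W, Y}, total 684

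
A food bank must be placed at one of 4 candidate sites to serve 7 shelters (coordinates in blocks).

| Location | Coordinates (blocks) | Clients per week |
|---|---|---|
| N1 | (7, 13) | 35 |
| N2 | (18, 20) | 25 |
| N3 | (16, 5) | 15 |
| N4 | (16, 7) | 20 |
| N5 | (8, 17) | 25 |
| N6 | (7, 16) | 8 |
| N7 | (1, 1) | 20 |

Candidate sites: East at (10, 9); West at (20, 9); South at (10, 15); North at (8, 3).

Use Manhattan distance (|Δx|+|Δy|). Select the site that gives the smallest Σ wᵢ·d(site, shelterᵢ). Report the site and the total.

South, total 1612 blocks

Total weighted distance at each candidate:
  East (10, 9): total = 1700
  West (20, 9): total = 2360
  South (10, 15): total = 1612
  North (8, 3): total = 2092
Minimum is at South with total 1612 blocks.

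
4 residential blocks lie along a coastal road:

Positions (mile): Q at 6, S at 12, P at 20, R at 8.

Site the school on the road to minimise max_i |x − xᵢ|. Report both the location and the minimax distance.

location 13, max distance 7

The 1-center on a line is the midpoint of the two extreme points: leftmost at 6, rightmost at 20.
Optimal location = (6 + 20)/2 = 13; maximum distance = (20 − 6)/2 = 7.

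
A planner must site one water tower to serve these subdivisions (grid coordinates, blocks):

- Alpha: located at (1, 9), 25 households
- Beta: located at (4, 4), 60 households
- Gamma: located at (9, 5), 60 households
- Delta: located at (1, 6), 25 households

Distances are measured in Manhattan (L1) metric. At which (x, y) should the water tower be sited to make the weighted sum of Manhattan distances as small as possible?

(4, 5)

Manhattan distance separates: Σwᵢ(|x−xᵢ|+|y−yᵢ|) = Σwᵢ|x−xᵢ| + Σwᵢ|y−yᵢ|, so x and y are optimised independently as 1-D weighted medians.
Total weight W = 170; half = 85.
x-coordinate, sorted with cumulative weight:
  x=1 (Alpha, w=25) cum 25
  x=1 (Delta, w=25) cum 50
  x=4 (Beta, w=60) cum 110  ← median
  x=9 (Gamma, w=60) cum 170
⇒ x* = 4
y-coordinate, sorted with cumulative weight:
  y=4 (Beta, w=60) cum 60
  y=5 (Gamma, w=60) cum 120  ← median
  y=6 (Delta, w=25) cum 145
  y=9 (Alpha, w=25) cum 170
⇒ y* = 5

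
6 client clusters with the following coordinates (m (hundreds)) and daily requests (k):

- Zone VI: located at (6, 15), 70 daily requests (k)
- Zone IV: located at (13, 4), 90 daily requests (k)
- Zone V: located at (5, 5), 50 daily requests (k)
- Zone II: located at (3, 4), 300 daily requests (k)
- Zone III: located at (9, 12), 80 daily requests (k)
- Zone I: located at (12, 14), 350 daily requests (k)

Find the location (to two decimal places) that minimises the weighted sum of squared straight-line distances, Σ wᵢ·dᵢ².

The minimiser of Σwᵢ‖p−pᵢ‖² is the weighted centroid p* = (Σwᵢpᵢ)/(Σwᵢ).
Σwᵢ = 940.
Σwᵢxᵢ = 70·6 + 90·13 + 50·5 + 300·3 + 80·9 + 350·12 = 7660.
Σwᵢyᵢ = 70·15 + 90·4 + 50·5 + 300·4 + 80·12 + 350·14 = 8720.
x* = 7660/940 = 8.15, y* = 8720/940 = 9.28.

(8.15, 9.28)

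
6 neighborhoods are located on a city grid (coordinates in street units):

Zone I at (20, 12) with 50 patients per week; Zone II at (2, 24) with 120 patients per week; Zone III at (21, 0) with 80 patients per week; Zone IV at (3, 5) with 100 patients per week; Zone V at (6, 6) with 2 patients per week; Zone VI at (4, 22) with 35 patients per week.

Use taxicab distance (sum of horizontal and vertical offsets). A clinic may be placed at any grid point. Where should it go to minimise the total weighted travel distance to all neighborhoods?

Manhattan distance separates: Σwᵢ(|x−xᵢ|+|y−yᵢ|) = Σwᵢ|x−xᵢ| + Σwᵢ|y−yᵢ|, so x and y are optimised independently as 1-D weighted medians.
Total weight W = 387; half = 193.5.
x-coordinate, sorted with cumulative weight:
  x=2 (Zone II, w=120) cum 120
  x=3 (Zone IV, w=100) cum 220  ← median
  x=4 (Zone VI, w=35) cum 255
  x=6 (Zone V, w=2) cum 257
  x=20 (Zone I, w=50) cum 307
  x=21 (Zone III, w=80) cum 387
⇒ x* = 3
y-coordinate, sorted with cumulative weight:
  y=0 (Zone III, w=80) cum 80
  y=5 (Zone IV, w=100) cum 180
  y=6 (Zone V, w=2) cum 182
  y=12 (Zone I, w=50) cum 232  ← median
  y=22 (Zone VI, w=35) cum 267
  y=24 (Zone II, w=120) cum 387
⇒ y* = 12

(3, 12)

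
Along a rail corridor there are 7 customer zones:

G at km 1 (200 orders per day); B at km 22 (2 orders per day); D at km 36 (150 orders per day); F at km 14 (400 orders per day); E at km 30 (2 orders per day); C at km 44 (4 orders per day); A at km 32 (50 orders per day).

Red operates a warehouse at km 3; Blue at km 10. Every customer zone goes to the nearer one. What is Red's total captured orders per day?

200

The indifferent point is the midpoint (3+10)/2 = 6.5; customer zones left of it (closer to Red at 3) go to Red, those right go to Blue.
  G at 1 (w=200) → Red
  F at 14 (w=400) → Blue
  B at 22 (w=2) → Blue
  E at 30 (w=2) → Blue
  A at 32 (w=50) → Blue
  D at 36 (w=150) → Blue
  C at 44 (w=4) → Blue
Red captures 200; Blue captures 608.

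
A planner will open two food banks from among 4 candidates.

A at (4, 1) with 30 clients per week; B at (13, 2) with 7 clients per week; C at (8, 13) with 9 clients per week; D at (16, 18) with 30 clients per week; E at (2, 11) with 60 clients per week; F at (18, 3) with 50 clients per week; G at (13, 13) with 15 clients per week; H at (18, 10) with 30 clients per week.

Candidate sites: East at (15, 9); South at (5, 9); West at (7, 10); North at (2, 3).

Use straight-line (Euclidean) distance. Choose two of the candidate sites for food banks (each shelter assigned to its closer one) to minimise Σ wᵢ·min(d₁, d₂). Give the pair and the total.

{East, South}, total 1323.2

Evaluate every pair (each demand assigned to the nearer of the two):
  {East, South}: total = 1323.2
  {East, West}: total = 1439.0
  {East, North}: total = 1457.4
  {West, North}: total = 1933.0
  {South, West}: total = 2000.5
  {South, North}: total = 2088.2
Best pair: {East, South} with total 1323.2.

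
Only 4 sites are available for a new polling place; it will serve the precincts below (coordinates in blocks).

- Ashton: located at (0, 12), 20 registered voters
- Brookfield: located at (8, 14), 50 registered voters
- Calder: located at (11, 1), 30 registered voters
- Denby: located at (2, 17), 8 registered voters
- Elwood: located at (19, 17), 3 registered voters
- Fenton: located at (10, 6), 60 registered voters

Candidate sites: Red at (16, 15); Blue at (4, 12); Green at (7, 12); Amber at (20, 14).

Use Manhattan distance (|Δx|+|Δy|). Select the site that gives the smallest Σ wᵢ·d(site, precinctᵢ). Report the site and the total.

Green, total 1411 blocks

Total weighted distance at each candidate:
  Red (16, 15): total = 2443
  Blue (4, 12): total = 1756
  Green (7, 12): total = 1411
  Amber (20, 14): total = 2960
Minimum is at Green with total 1411 blocks.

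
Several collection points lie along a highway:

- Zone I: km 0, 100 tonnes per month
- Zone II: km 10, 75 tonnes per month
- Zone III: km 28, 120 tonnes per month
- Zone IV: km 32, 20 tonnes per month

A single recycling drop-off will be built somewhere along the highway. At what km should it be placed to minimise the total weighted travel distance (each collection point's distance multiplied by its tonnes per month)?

For a sum of weighted absolute distances on a line, the optimum is the weighted median (not the mean). Total weight W = 315; half-weight = 157.5.
Sort by position and accumulate weight:
  km 0 (Zone I, w=100) → cum 100
  km 10 (Zone II, w=75) → cum 175  ≥ 157.5 → median here
  km 28 (Zone III, w=120) → cum 295
  km 32 (Zone IV, w=20) → cum 315
Optimal location: km 10.

x = 10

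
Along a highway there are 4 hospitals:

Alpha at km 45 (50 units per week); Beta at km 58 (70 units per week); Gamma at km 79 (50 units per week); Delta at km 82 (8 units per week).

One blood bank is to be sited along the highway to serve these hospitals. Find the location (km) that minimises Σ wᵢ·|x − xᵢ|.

For a sum of weighted absolute distances on a line, the optimum is the weighted median (not the mean). Total weight W = 178; half-weight = 89.
Sort by position and accumulate weight:
  km 45 (Alpha, w=50) → cum 50
  km 58 (Beta, w=70) → cum 120  ≥ 89 → median here
  km 79 (Gamma, w=50) → cum 170
  km 82 (Delta, w=8) → cum 178
Optimal location: km 58.

x = 58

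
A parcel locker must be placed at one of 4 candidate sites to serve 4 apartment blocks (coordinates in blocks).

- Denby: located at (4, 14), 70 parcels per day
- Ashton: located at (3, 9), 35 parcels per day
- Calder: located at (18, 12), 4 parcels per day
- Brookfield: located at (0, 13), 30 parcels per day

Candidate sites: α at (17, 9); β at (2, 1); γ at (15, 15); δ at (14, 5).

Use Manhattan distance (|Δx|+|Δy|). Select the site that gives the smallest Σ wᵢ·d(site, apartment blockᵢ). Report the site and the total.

β, total 1893 blocks

Total weighted distance at each candidate:
  α (17, 9): total = 2396
  β (2, 1): total = 1893
  γ (15, 15): total = 2004
  δ (14, 5): total = 2559
Minimum is at β with total 1893 blocks.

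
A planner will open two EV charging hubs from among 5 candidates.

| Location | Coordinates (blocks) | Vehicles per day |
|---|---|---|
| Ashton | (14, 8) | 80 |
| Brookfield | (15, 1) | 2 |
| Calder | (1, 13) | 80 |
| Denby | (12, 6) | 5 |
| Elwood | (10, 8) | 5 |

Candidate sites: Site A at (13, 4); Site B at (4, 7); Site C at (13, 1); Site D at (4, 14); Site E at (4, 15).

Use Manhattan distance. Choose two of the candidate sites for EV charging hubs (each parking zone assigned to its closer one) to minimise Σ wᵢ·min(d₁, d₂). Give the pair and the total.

{Site A, Site D}, total 780

Evaluate every pair (each demand assigned to the nearer of the two):
  {Site A, Site D}: total = 780
  {Site A, Site E}: total = 860
  {Site C, Site D}: total = 1044
  {Site C, Site E}: total = 1124
  {Site A, Site B}: total = 1180
  {Site B, Site D}: total = 1314
  {Site B, Site E}: total = 1394
  {Site B, Site C}: total = 1429
  {Site D, Site E}: total = 1788
  {Site A, Site C}: total = 2134
Best pair: {Site A, Site D} with total 780.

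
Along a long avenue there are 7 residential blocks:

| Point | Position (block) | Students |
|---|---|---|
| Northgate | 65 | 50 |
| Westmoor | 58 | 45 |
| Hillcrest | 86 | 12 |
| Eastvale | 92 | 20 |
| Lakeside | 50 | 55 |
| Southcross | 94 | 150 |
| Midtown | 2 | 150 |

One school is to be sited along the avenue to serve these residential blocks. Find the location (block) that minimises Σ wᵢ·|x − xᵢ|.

x = 58

For a sum of weighted absolute distances on a line, the optimum is the weighted median (not the mean). Total weight W = 482; half-weight = 241.
Sort by position and accumulate weight:
  block 2 (Midtown, w=150) → cum 150
  block 50 (Lakeside, w=55) → cum 205
  block 58 (Westmoor, w=45) → cum 250  ≥ 241 → median here
  block 65 (Northgate, w=50) → cum 300
  block 86 (Hillcrest, w=12) → cum 312
  block 92 (Eastvale, w=20) → cum 332
  block 94 (Southcross, w=150) → cum 482
Optimal location: block 58.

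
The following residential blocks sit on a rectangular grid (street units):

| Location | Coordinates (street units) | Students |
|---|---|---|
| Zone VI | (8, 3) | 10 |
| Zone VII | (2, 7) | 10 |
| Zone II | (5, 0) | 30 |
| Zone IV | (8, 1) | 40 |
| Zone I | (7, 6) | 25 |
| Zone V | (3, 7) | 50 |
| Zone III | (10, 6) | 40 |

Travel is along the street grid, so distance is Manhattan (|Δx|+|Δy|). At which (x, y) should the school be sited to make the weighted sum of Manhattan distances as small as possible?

(7, 6)

Manhattan distance separates: Σwᵢ(|x−xᵢ|+|y−yᵢ|) = Σwᵢ|x−xᵢ| + Σwᵢ|y−yᵢ|, so x and y are optimised independently as 1-D weighted medians.
Total weight W = 205; half = 102.5.
x-coordinate, sorted with cumulative weight:
  x=2 (Zone VII, w=10) cum 10
  x=3 (Zone V, w=50) cum 60
  x=5 (Zone II, w=30) cum 90
  x=7 (Zone I, w=25) cum 115  ← median
  x=8 (Zone VI, w=10) cum 125
  x=8 (Zone IV, w=40) cum 165
  x=10 (Zone III, w=40) cum 205
⇒ x* = 7
y-coordinate, sorted with cumulative weight:
  y=0 (Zone II, w=30) cum 30
  y=1 (Zone IV, w=40) cum 70
  y=3 (Zone VI, w=10) cum 80
  y=6 (Zone I, w=25) cum 105  ← median
  y=6 (Zone III, w=40) cum 145
  y=7 (Zone VII, w=10) cum 155
  y=7 (Zone V, w=50) cum 205
⇒ y* = 6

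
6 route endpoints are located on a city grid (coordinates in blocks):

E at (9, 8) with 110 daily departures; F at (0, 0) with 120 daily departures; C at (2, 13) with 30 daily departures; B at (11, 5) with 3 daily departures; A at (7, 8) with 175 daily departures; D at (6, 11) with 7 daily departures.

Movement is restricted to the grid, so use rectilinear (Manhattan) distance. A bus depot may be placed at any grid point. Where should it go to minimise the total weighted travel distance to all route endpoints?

Manhattan distance separates: Σwᵢ(|x−xᵢ|+|y−yᵢ|) = Σwᵢ|x−xᵢ| + Σwᵢ|y−yᵢ|, so x and y are optimised independently as 1-D weighted medians.
Total weight W = 445; half = 222.5.
x-coordinate, sorted with cumulative weight:
  x=0 (F, w=120) cum 120
  x=2 (C, w=30) cum 150
  x=6 (D, w=7) cum 157
  x=7 (A, w=175) cum 332  ← median
  x=9 (E, w=110) cum 442
  x=11 (B, w=3) cum 445
⇒ x* = 7
y-coordinate, sorted with cumulative weight:
  y=0 (F, w=120) cum 120
  y=5 (B, w=3) cum 123
  y=8 (E, w=110) cum 233  ← median
  y=8 (A, w=175) cum 408
  y=11 (D, w=7) cum 415
  y=13 (C, w=30) cum 445
⇒ y* = 8

(7, 8)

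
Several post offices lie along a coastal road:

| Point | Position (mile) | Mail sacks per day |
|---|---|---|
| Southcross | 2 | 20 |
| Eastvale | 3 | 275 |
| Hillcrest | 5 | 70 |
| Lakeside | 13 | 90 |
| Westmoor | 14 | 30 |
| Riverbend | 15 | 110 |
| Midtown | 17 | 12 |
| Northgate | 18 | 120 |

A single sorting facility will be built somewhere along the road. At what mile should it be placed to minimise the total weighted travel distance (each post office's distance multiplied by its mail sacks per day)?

x = 5

For a sum of weighted absolute distances on a line, the optimum is the weighted median (not the mean). Total weight W = 727; half-weight = 363.5.
Sort by position and accumulate weight:
  mile 2 (Southcross, w=20) → cum 20
  mile 3 (Eastvale, w=275) → cum 295
  mile 5 (Hillcrest, w=70) → cum 365  ≥ 363.5 → median here
  mile 13 (Lakeside, w=90) → cum 455
  mile 14 (Westmoor, w=30) → cum 485
  mile 15 (Riverbend, w=110) → cum 595
  mile 17 (Midtown, w=12) → cum 607
  mile 18 (Northgate, w=120) → cum 727
Optimal location: mile 5.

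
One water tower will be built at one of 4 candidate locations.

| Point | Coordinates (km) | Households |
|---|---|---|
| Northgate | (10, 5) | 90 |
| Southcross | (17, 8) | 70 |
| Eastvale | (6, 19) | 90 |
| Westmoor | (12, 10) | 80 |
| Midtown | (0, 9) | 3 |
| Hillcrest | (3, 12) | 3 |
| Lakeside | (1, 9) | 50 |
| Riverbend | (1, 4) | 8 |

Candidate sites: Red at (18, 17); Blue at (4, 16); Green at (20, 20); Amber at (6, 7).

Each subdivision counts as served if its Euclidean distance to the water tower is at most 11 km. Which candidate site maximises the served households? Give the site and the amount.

Amber, covering 234

Coverage radius r = 11 km; a point is covered iff (Δx)²+(Δy)² ≤ 11² = 121.
  Red (18, 17): covers {Southcross, Westmoor} → 150
  Blue (4, 16): covers {Eastvale, Westmoor, Midtown, Hillcrest, Lakeside} → 226
  Green (20, 20): covers {none} → 0
  Amber (6, 7): covers {Northgate, Westmoor, Midtown, Hillcrest, Lakeside, Riverbend} → 234
Maximum coverage at Amber: 234 households.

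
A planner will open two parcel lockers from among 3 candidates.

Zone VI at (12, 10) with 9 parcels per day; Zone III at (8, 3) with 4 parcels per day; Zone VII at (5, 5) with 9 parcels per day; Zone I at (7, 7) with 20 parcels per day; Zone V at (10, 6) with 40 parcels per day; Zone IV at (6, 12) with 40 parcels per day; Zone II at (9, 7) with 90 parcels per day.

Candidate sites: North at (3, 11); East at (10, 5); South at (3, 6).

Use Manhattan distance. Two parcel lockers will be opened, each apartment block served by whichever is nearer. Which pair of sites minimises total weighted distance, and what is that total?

Evaluate every pair (each demand assigned to the nearer of the two):
  {North, East}: total = 694
  {East, South}: total = 876
  {North, South}: total = 1319
Best pair: {North, East} with total 694.

{North, East}, total 694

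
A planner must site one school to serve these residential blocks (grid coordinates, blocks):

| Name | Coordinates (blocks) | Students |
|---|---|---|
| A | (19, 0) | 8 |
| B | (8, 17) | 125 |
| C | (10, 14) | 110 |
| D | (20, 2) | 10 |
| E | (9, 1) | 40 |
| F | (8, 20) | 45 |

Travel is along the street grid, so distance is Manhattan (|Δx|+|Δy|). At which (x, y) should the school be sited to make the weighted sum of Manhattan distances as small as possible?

Manhattan distance separates: Σwᵢ(|x−xᵢ|+|y−yᵢ|) = Σwᵢ|x−xᵢ| + Σwᵢ|y−yᵢ|, so x and y are optimised independently as 1-D weighted medians.
Total weight W = 338; half = 169.
x-coordinate, sorted with cumulative weight:
  x=8 (B, w=125) cum 125
  x=8 (F, w=45) cum 170  ← median
  x=9 (E, w=40) cum 210
  x=10 (C, w=110) cum 320
  x=19 (A, w=8) cum 328
  x=20 (D, w=10) cum 338
⇒ x* = 8
y-coordinate, sorted with cumulative weight:
  y=0 (A, w=8) cum 8
  y=1 (E, w=40) cum 48
  y=2 (D, w=10) cum 58
  y=14 (C, w=110) cum 168
  y=17 (B, w=125) cum 293  ← median
  y=20 (F, w=45) cum 338
⇒ y* = 17

(8, 17)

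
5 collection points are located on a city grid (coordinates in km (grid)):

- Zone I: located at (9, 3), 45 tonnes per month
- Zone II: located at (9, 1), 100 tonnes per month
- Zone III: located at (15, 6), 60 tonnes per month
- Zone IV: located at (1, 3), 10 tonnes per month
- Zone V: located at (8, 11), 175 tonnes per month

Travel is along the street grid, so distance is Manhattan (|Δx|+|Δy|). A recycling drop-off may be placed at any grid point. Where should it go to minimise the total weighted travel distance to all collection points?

Manhattan distance separates: Σwᵢ(|x−xᵢ|+|y−yᵢ|) = Σwᵢ|x−xᵢ| + Σwᵢ|y−yᵢ|, so x and y are optimised independently as 1-D weighted medians.
Total weight W = 390; half = 195.
x-coordinate, sorted with cumulative weight:
  x=1 (Zone IV, w=10) cum 10
  x=8 (Zone V, w=175) cum 185
  x=9 (Zone I, w=45) cum 230  ← median
  x=9 (Zone II, w=100) cum 330
  x=15 (Zone III, w=60) cum 390
⇒ x* = 9
y-coordinate, sorted with cumulative weight:
  y=1 (Zone II, w=100) cum 100
  y=3 (Zone I, w=45) cum 145
  y=3 (Zone IV, w=10) cum 155
  y=6 (Zone III, w=60) cum 215  ← median
  y=11 (Zone V, w=175) cum 390
⇒ y* = 6

(9, 6)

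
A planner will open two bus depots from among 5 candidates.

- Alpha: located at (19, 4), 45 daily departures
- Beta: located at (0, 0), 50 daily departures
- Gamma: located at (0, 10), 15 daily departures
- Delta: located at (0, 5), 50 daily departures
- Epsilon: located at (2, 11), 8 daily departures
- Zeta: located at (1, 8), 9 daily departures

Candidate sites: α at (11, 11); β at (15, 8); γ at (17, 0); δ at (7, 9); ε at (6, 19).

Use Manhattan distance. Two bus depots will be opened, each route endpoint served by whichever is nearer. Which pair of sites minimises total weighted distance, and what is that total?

{γ, δ}, total 1859

Evaluate every pair (each demand assigned to the nearer of the two):
  {γ, δ}: total = 1859
  {β, δ}: total = 1949
  {α, δ}: total = 2264
  {α, γ}: total = 2339
  {δ, ε}: total = 2354
  {β, γ}: total = 2529
  {γ, ε}: total = 2585
  {α, β}: total = 2679
  {β, ε}: total = 2857
  {α, ε}: total = 2994
Best pair: {γ, δ} with total 1859.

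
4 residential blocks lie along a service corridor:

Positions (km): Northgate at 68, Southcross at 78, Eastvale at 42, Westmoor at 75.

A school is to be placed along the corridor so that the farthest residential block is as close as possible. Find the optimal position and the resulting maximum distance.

location 60, max distance 18

The 1-center on a line is the midpoint of the two extreme points: leftmost at 42, rightmost at 78.
Optimal location = (42 + 78)/2 = 60; maximum distance = (78 − 42)/2 = 18.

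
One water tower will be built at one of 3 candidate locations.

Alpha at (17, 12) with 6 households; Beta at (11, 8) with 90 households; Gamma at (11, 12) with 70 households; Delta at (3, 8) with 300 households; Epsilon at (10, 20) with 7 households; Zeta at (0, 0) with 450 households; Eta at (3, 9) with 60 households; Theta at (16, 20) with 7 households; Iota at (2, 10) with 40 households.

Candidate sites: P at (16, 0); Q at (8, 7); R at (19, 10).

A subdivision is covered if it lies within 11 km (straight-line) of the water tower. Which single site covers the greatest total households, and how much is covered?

Q, covering 1016

Coverage radius r = 11 km; a point is covered iff (Δx)²+(Δy)² ≤ 11² = 121.
  P (16, 0): covers {Beta} → 90
  Q (8, 7): covers {Alpha, Beta, Gamma, Delta, Zeta, Eta, Iota} → 1016
  R (19, 10): covers {Alpha, Beta, Gamma, Theta} → 173
Maximum coverage at Q: 1016 households.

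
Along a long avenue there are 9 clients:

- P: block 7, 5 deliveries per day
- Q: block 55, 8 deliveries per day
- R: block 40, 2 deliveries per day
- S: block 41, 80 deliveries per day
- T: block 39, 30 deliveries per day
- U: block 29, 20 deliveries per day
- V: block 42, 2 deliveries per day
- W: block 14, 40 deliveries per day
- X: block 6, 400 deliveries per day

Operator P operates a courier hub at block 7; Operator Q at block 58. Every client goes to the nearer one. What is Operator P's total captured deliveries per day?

The indifferent point is the midpoint (7+58)/2 = 32.5; clients left of it (closer to Operator P at 7) go to Operator P, those right go to Operator Q.
  X at 6 (w=400) → Operator P
  P at 7 (w=5) → Operator P
  W at 14 (w=40) → Operator P
  U at 29 (w=20) → Operator P
  T at 39 (w=30) → Operator Q
  R at 40 (w=2) → Operator Q
  S at 41 (w=80) → Operator Q
  V at 42 (w=2) → Operator Q
  Q at 55 (w=8) → Operator Q
Operator P captures 465; Operator Q captures 122.

465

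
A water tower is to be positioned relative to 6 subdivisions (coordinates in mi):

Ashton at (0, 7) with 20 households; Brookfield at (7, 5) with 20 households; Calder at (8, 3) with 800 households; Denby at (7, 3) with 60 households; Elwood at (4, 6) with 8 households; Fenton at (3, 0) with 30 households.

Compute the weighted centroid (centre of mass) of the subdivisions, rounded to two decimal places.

(7.55, 3.06)

The minimiser of Σwᵢ‖p−pᵢ‖² is the weighted centroid p* = (Σwᵢpᵢ)/(Σwᵢ).
Σwᵢ = 938.
Σwᵢxᵢ = 20·0 + 20·7 + 800·8 + 60·7 + 8·4 + 30·3 = 7082.
Σwᵢyᵢ = 20·7 + 20·5 + 800·3 + 60·3 + 8·6 + 30·0 = 2868.
x* = 7082/938 = 7.55, y* = 2868/938 = 3.06.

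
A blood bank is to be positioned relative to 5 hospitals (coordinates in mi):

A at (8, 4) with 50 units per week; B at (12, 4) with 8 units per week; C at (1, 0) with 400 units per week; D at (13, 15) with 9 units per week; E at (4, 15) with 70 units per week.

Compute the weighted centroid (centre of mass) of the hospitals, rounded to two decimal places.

The minimiser of Σwᵢ‖p−pᵢ‖² is the weighted centroid p* = (Σwᵢpᵢ)/(Σwᵢ).
Σwᵢ = 537.
Σwᵢxᵢ = 50·8 + 8·12 + 400·1 + 9·13 + 70·4 = 1293.
Σwᵢyᵢ = 50·4 + 8·4 + 400·0 + 9·15 + 70·15 = 1417.
x* = 1293/537 = 2.41, y* = 1417/537 = 2.64.

(2.41, 2.64)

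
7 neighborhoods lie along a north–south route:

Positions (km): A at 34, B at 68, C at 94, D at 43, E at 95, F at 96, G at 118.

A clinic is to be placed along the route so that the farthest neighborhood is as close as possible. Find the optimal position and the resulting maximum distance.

location 76, max distance 42

The 1-center on a line is the midpoint of the two extreme points: leftmost at 34, rightmost at 118.
Optimal location = (34 + 118)/2 = 76; maximum distance = (118 − 34)/2 = 42.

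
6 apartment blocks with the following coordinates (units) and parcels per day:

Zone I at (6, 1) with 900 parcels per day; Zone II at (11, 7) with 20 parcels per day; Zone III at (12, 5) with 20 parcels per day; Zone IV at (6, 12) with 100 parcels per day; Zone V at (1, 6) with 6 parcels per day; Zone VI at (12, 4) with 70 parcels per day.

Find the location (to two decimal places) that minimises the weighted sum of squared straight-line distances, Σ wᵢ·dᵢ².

(6.55, 2.38)

The minimiser of Σwᵢ‖p−pᵢ‖² is the weighted centroid p* = (Σwᵢpᵢ)/(Σwᵢ).
Σwᵢ = 1116.
Σwᵢxᵢ = 900·6 + 20·11 + 20·12 + 100·6 + 6·1 + 70·12 = 7306.
Σwᵢyᵢ = 900·1 + 20·7 + 20·5 + 100·12 + 6·6 + 70·4 = 2656.
x* = 7306/1116 = 6.55, y* = 2656/1116 = 2.38.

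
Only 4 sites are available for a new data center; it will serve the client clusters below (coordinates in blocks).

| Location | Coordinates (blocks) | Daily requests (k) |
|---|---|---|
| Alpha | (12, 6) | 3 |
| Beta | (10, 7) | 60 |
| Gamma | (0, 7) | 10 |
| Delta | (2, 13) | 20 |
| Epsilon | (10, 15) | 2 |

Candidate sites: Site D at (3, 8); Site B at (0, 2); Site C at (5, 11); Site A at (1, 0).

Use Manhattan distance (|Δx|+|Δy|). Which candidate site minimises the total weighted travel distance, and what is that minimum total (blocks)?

Total weighted distance at each candidate:
  Site D (3, 8): total = 701
  Site B (0, 2): total = 1304
  Site C (5, 11): total = 784
  Site A (1, 0): total = 1419
Minimum is at Site D with total 701 blocks.

Site D, total 701 blocks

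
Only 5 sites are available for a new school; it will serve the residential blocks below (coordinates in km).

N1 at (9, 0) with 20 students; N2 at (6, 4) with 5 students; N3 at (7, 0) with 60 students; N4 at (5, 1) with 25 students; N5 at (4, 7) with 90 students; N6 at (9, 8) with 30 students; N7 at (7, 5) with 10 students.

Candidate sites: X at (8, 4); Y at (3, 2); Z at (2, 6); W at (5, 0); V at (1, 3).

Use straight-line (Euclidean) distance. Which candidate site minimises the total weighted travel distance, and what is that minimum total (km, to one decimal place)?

X, total 1033.7 km

Total weighted distance at each candidate:
  X (8, 4): total = 1033.7
  Y (3, 2): total = 1232.2
  Z (2, 6): total = 1291.8
  W (5, 0): total = 1204.2
  V (1, 3): total = 1506.9
Minimum is at X with total 1033.7 km.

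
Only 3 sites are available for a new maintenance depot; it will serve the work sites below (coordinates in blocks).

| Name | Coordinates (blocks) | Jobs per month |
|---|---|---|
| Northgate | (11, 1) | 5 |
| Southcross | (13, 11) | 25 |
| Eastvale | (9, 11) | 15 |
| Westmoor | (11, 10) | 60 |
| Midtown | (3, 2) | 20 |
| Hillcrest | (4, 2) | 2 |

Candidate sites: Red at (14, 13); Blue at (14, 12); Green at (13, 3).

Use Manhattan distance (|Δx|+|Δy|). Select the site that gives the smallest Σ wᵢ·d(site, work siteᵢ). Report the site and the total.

Blue, total 970 blocks

Total weighted distance at each candidate:
  Red (14, 13): total = 1097
  Blue (14, 12): total = 970
  Green (13, 3): total = 1180
Minimum is at Blue with total 970 blocks.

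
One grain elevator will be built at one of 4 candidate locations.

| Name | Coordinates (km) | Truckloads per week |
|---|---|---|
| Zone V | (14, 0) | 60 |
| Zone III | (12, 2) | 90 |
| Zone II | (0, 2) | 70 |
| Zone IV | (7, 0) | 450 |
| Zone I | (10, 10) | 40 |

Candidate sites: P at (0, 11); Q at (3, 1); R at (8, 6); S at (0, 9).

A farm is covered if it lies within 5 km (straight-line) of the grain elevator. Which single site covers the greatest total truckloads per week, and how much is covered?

Coverage radius r = 5 km; a point is covered iff (Δx)²+(Δy)² ≤ 5² = 25.
  P (0, 11): covers {none} → 0
  Q (3, 1): covers {Zone II, Zone IV} → 520
  R (8, 6): covers {Zone I} → 40
  S (0, 9): covers {none} → 0
Maximum coverage at Q: 520 truckloads per week.

Q, covering 520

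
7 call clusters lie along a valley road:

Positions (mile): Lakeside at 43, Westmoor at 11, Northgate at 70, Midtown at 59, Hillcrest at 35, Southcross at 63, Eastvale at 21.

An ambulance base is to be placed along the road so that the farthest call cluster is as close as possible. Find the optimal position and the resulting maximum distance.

location 40.5, max distance 29.5

The 1-center on a line is the midpoint of the two extreme points: leftmost at 11, rightmost at 70.
Optimal location = (11 + 70)/2 = 40.5; maximum distance = (70 − 11)/2 = 29.5.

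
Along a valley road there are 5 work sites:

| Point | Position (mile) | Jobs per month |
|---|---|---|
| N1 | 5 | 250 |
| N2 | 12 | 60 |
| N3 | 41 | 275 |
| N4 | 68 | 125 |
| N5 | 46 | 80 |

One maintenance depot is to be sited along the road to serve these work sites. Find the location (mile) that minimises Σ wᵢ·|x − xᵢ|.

For a sum of weighted absolute distances on a line, the optimum is the weighted median (not the mean). Total weight W = 790; half-weight = 395.
Sort by position and accumulate weight:
  mile 5 (N1, w=250) → cum 250
  mile 12 (N2, w=60) → cum 310
  mile 41 (N3, w=275) → cum 585  ≥ 395 → median here
  mile 46 (N5, w=80) → cum 665
  mile 68 (N4, w=125) → cum 790
Optimal location: mile 41.

x = 41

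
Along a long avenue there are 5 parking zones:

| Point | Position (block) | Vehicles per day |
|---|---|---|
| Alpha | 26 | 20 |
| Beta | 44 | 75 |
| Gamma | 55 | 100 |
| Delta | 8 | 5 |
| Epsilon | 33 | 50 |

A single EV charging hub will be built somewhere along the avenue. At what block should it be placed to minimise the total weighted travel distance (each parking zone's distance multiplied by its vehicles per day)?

x = 44

For a sum of weighted absolute distances on a line, the optimum is the weighted median (not the mean). Total weight W = 250; half-weight = 125.
Sort by position and accumulate weight:
  block 8 (Delta, w=5) → cum 5
  block 26 (Alpha, w=20) → cum 25
  block 33 (Epsilon, w=50) → cum 75
  block 44 (Beta, w=75) → cum 150  ≥ 125 → median here
  block 55 (Gamma, w=100) → cum 250
Optimal location: block 44.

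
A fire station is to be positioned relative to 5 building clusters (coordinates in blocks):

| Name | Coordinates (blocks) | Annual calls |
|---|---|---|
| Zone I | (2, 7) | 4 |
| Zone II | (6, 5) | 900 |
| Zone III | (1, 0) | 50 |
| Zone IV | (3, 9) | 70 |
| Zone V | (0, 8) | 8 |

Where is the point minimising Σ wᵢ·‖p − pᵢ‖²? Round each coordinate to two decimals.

(5.49, 5.06)

The minimiser of Σwᵢ‖p−pᵢ‖² is the weighted centroid p* = (Σwᵢpᵢ)/(Σwᵢ).
Σwᵢ = 1032.
Σwᵢxᵢ = 4·2 + 900·6 + 50·1 + 70·3 + 8·0 = 5668.
Σwᵢyᵢ = 4·7 + 900·5 + 50·0 + 70·9 + 8·8 = 5222.
x* = 5668/1032 = 5.49, y* = 5222/1032 = 5.06.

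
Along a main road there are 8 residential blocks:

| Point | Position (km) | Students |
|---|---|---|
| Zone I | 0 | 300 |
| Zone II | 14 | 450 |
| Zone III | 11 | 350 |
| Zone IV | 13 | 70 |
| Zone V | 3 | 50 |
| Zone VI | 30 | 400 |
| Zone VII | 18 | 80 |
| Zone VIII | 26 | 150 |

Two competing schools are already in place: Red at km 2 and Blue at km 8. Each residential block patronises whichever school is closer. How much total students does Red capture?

350

The indifferent point is the midpoint (2+8)/2 = 5; residential blocks left of it (closer to Red at 2) go to Red, those right go to Blue.
  Zone I at 0 (w=300) → Red
  Zone V at 3 (w=50) → Red
  Zone III at 11 (w=350) → Blue
  Zone IV at 13 (w=70) → Blue
  Zone II at 14 (w=450) → Blue
  Zone VII at 18 (w=80) → Blue
  Zone VIII at 26 (w=150) → Blue
  Zone VI at 30 (w=400) → Blue
Red captures 350; Blue captures 1500.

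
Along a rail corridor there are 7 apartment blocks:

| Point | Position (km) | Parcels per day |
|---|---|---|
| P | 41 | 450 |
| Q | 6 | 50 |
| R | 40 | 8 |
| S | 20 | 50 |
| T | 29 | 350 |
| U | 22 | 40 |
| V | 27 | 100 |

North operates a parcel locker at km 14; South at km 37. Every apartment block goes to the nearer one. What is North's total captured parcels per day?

The indifferent point is the midpoint (14+37)/2 = 25.5; apartment blocks left of it (closer to North at 14) go to North, those right go to South.
  Q at 6 (w=50) → North
  S at 20 (w=50) → North
  U at 22 (w=40) → North
  V at 27 (w=100) → South
  T at 29 (w=350) → South
  R at 40 (w=8) → South
  P at 41 (w=450) → South
North captures 140; South captures 908.

140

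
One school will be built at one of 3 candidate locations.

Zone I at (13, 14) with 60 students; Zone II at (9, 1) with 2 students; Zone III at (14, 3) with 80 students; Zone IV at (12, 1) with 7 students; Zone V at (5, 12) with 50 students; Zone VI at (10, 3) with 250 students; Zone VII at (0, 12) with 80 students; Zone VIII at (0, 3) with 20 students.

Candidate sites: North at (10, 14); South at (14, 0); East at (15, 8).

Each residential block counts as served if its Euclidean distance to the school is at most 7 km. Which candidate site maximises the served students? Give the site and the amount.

South, covering 339

Coverage radius r = 7 km; a point is covered iff (Δx)²+(Δy)² ≤ 7² = 49.
  North (10, 14): covers {Zone I, Zone V} → 110
  South (14, 0): covers {Zone II, Zone III, Zone IV, Zone VI} → 339
  East (15, 8): covers {Zone I, Zone III} → 140
Maximum coverage at South: 339 students.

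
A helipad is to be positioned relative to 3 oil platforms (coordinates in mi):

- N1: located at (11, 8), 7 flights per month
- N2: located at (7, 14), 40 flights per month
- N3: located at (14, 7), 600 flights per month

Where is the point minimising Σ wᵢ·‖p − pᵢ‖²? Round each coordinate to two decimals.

The minimiser of Σwᵢ‖p−pᵢ‖² is the weighted centroid p* = (Σwᵢpᵢ)/(Σwᵢ).
Σwᵢ = 647.
Σwᵢxᵢ = 7·11 + 40·7 + 600·14 = 8757.
Σwᵢyᵢ = 7·8 + 40·14 + 600·7 = 4816.
x* = 8757/647 = 13.53, y* = 4816/647 = 7.44.

(13.53, 7.44)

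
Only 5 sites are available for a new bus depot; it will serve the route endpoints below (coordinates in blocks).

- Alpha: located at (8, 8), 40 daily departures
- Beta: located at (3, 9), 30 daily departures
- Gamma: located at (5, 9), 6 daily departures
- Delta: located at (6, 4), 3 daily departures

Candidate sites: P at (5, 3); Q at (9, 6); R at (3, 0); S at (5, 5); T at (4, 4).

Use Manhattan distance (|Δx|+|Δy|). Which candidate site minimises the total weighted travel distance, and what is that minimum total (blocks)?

Total weighted distance at each candidate:
  P (5, 3): total = 602
  Q (9, 6): total = 447
  R (3, 0): total = 877
  S (5, 5): total = 450
  T (4, 4): total = 542
Minimum is at Q with total 447 blocks.

Q, total 447 blocks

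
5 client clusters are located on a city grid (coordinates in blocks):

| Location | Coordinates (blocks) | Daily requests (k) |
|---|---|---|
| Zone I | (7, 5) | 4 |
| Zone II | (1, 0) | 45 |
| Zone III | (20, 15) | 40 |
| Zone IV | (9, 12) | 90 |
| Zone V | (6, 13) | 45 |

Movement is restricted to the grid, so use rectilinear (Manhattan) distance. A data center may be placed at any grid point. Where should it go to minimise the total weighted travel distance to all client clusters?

(9, 12)

Manhattan distance separates: Σwᵢ(|x−xᵢ|+|y−yᵢ|) = Σwᵢ|x−xᵢ| + Σwᵢ|y−yᵢ|, so x and y are optimised independently as 1-D weighted medians.
Total weight W = 224; half = 112.
x-coordinate, sorted with cumulative weight:
  x=1 (Zone II, w=45) cum 45
  x=6 (Zone V, w=45) cum 90
  x=7 (Zone I, w=4) cum 94
  x=9 (Zone IV, w=90) cum 184  ← median
  x=20 (Zone III, w=40) cum 224
⇒ x* = 9
y-coordinate, sorted with cumulative weight:
  y=0 (Zone II, w=45) cum 45
  y=5 (Zone I, w=4) cum 49
  y=12 (Zone IV, w=90) cum 139  ← median
  y=13 (Zone V, w=45) cum 184
  y=15 (Zone III, w=40) cum 224
⇒ y* = 12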